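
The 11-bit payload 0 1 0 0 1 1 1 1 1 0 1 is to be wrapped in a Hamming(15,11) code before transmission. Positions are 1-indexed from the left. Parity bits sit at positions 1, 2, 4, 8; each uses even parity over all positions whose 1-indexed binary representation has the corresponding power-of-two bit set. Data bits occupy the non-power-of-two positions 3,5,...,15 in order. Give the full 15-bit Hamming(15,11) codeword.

Place data bits at non-power-of-two positions: b3=0, b5=1, b6=0, b7=0, b9=1, b10=1, b11=1, b12=1, b13=1, b14=0, b15=1.
p1 = XOR of data positions {3,5,7,9,11,13,15} = 0⊕1⊕0⊕1⊕1⊕1⊕1 = 1
p2 = XOR of data positions {3,6,7,10,11,14,15} = 0⊕0⊕0⊕1⊕1⊕0⊕1 = 1
p4 = XOR of data positions {5,6,7,12,13,14,15} = 1⊕0⊕0⊕1⊕1⊕0⊕1 = 0
p8 = XOR of data positions {9,10,11,12,13,14,15} = 1⊕1⊕1⊕1⊕1⊕0⊕1 = 0
Codeword b1..b15 = 110010001111101

110010001111101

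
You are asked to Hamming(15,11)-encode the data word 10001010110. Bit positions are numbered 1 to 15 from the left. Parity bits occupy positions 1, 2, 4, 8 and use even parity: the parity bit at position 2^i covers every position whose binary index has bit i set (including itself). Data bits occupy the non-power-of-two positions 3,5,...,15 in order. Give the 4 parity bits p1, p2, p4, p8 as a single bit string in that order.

0100

Place data bits at non-power-of-two positions: b3=1, b5=0, b6=0, b7=0, b9=1, b10=0, b11=1, b12=0, b13=1, b14=1, b15=0.
p1 = XOR of data positions {3,5,7,9,11,13,15} = 1⊕0⊕0⊕1⊕1⊕1⊕0 = 0
p2 = XOR of data positions {3,6,7,10,11,14,15} = 1⊕0⊕0⊕0⊕1⊕1⊕0 = 1
p4 = XOR of data positions {5,6,7,12,13,14,15} = 0⊕0⊕0⊕0⊕1⊕1⊕0 = 0
p8 = XOR of data positions {9,10,11,12,13,14,15} = 1⊕0⊕1⊕0⊕1⊕1⊕0 = 0
Parity bits p1,p2,p4,p8 = 0100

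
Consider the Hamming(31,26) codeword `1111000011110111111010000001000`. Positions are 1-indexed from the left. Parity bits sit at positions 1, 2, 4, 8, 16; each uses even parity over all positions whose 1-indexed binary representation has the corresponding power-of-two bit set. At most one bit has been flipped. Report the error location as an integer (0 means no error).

s1: b1⊕b3⊕b5⊕b7⊕b9⊕b11⊕b13⊕b15⊕b17⊕b19⊕b21⊕b23⊕b25⊕b27⊕b29⊕b31 = 1⊕1⊕0⊕0⊕1⊕1⊕0⊕1⊕1⊕1⊕1⊕0⊕0⊕0⊕0⊕0 = 0
s2: b2⊕b3⊕b6⊕b7⊕b10⊕b11⊕b14⊕b15⊕b18⊕b19⊕b22⊕b23⊕b26⊕b27⊕b30⊕b31 = 1⊕1⊕0⊕0⊕1⊕1⊕1⊕1⊕1⊕1⊕0⊕0⊕0⊕0⊕0⊕0 = 0
s4: b4⊕b5⊕b6⊕b7⊕b12⊕b13⊕b14⊕b15⊕b20⊕b21⊕b22⊕b23⊕b28⊕b29⊕b30⊕b31 = 1⊕0⊕0⊕0⊕1⊕0⊕1⊕1⊕0⊕1⊕0⊕0⊕1⊕0⊕0⊕0 = 0
s8: b8⊕b9⊕b10⊕b11⊕b12⊕b13⊕b14⊕b15⊕b24⊕b25⊕b26⊕b27⊕b28⊕b29⊕b30⊕b31 = 0⊕1⊕1⊕1⊕1⊕0⊕1⊕1⊕0⊕0⊕0⊕0⊕1⊕0⊕0⊕0 = 1
s16: b16⊕b17⊕b18⊕b19⊕b20⊕b21⊕b22⊕b23⊕b24⊕b25⊕b26⊕b27⊕b28⊕b29⊕b30⊕b31 = 1⊕1⊕1⊕1⊕0⊕1⊕0⊕0⊕0⊕0⊕0⊕0⊕1⊕0⊕0⊕0 = 0
Syndrome (s16...s1) = 01000 → position 8.

8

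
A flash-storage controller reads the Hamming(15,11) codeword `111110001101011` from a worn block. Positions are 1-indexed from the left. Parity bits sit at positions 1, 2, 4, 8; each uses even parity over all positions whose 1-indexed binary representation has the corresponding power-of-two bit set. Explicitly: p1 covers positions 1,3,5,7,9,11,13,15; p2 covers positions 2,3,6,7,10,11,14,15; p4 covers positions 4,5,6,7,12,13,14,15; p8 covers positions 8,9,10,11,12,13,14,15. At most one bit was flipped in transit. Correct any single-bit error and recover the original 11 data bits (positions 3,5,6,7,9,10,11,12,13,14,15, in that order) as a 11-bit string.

s1: b1⊕b3⊕b5⊕b7⊕b9⊕b11⊕b13⊕b15 = 1⊕1⊕1⊕0⊕1⊕0⊕0⊕1 = 1
s2: b2⊕b3⊕b6⊕b7⊕b10⊕b11⊕b14⊕b15 = 1⊕1⊕0⊕0⊕1⊕0⊕1⊕1 = 1
s4: b4⊕b5⊕b6⊕b7⊕b12⊕b13⊕b14⊕b15 = 1⊕1⊕0⊕0⊕1⊕0⊕1⊕1 = 1
s8: b8⊕b9⊕b10⊕b11⊕b12⊕b13⊕b14⊕b15 = 0⊕1⊕1⊕0⊕1⊕0⊕1⊕1 = 1
Syndrome (s8...s1) = 1111 → position 15.
Flip bit 15: corrected codeword = 111110001101010
Data bits at positions 3,5,6,7,9,10,11,12,13,14,15: 11001101010

11001101010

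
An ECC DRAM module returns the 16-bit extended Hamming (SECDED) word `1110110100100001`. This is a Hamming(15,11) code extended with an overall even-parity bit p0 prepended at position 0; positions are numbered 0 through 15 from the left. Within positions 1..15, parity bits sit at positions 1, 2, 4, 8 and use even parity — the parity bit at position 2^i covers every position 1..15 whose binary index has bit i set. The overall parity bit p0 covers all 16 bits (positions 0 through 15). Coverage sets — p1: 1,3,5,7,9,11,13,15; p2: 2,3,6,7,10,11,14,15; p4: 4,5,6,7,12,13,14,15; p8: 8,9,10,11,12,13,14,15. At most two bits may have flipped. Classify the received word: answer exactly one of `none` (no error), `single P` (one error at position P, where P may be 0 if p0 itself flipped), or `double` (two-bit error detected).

none

s1: b1⊕b3⊕b5⊕b7⊕b9⊕b11⊕b13⊕b15 = 1⊕0⊕1⊕1⊕0⊕0⊕0⊕1 = 0
s2: b2⊕b3⊕b6⊕b7⊕b10⊕b11⊕b14⊕b15 = 1⊕0⊕0⊕1⊕1⊕0⊕0⊕1 = 0
s4: b4⊕b5⊕b6⊕b7⊕b12⊕b13⊕b14⊕b15 = 1⊕1⊕0⊕1⊕0⊕0⊕0⊕1 = 0
s8: b8⊕b9⊕b10⊕b11⊕b12⊕b13⊕b14⊕b15 = 0⊕0⊕1⊕0⊕0⊕0⊕0⊕1 = 0
Syndrome (s8...s1) = 0000 → position 0 (no error).
Overall parity (XOR of all 16 bits, including p0): 1⊕1⊕1⊕0⊕1⊕1⊕0⊕1⊕0⊕0⊕1⊕0⊕0⊕0⊕0⊕1 = 0
Overall=0, syndrome position=0 → no error.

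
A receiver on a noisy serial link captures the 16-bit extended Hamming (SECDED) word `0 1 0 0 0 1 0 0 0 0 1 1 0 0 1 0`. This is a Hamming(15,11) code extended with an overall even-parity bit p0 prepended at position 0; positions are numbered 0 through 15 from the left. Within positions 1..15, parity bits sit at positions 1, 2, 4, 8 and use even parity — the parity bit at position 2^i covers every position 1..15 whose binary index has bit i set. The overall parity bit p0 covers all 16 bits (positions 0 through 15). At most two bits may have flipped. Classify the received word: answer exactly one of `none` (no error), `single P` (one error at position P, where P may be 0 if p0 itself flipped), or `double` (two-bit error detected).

s1: b1⊕b3⊕b5⊕b7⊕b9⊕b11⊕b13⊕b15 = 1⊕0⊕1⊕0⊕0⊕1⊕0⊕0 = 1
s2: b2⊕b3⊕b6⊕b7⊕b10⊕b11⊕b14⊕b15 = 0⊕0⊕0⊕0⊕1⊕1⊕1⊕0 = 1
s4: b4⊕b5⊕b6⊕b7⊕b12⊕b13⊕b14⊕b15 = 0⊕1⊕0⊕0⊕0⊕0⊕1⊕0 = 0
s8: b8⊕b9⊕b10⊕b11⊕b12⊕b13⊕b14⊕b15 = 0⊕0⊕1⊕1⊕0⊕0⊕1⊕0 = 1
Syndrome (s8...s1) = 1011 → position 11.
Overall parity (XOR of all 16 bits, including p0): 0⊕1⊕0⊕0⊕0⊕1⊕0⊕0⊕0⊕0⊕1⊕1⊕0⊕0⊕1⊕0 = 1
Overall=1, syndrome position=11 → single-bit error at position 11.

single 11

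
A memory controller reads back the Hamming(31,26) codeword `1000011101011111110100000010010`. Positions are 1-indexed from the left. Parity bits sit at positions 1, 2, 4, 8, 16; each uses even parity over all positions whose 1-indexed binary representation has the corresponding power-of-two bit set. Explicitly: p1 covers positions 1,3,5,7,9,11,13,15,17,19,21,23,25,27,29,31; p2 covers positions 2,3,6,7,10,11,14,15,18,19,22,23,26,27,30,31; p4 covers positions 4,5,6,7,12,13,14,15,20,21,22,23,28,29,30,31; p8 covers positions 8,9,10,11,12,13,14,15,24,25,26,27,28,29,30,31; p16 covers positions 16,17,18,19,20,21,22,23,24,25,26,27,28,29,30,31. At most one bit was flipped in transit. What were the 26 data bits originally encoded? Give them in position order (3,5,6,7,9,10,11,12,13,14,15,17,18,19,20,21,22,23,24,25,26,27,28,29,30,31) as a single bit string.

s1: b1⊕b3⊕b5⊕b7⊕b9⊕b11⊕b13⊕b15⊕b17⊕b19⊕b21⊕b23⊕b25⊕b27⊕b29⊕b31 = 1⊕0⊕0⊕1⊕0⊕0⊕1⊕1⊕1⊕0⊕0⊕0⊕0⊕1⊕0⊕0 = 0
s2: b2⊕b3⊕b6⊕b7⊕b10⊕b11⊕b14⊕b15⊕b18⊕b19⊕b22⊕b23⊕b26⊕b27⊕b30⊕b31 = 0⊕0⊕1⊕1⊕1⊕0⊕1⊕1⊕1⊕0⊕0⊕0⊕0⊕1⊕1⊕0 = 0
s4: b4⊕b5⊕b6⊕b7⊕b12⊕b13⊕b14⊕b15⊕b20⊕b21⊕b22⊕b23⊕b28⊕b29⊕b30⊕b31 = 0⊕0⊕1⊕1⊕1⊕1⊕1⊕1⊕1⊕0⊕0⊕0⊕0⊕0⊕1⊕0 = 0
s8: b8⊕b9⊕b10⊕b11⊕b12⊕b13⊕b14⊕b15⊕b24⊕b25⊕b26⊕b27⊕b28⊕b29⊕b30⊕b31 = 1⊕0⊕1⊕0⊕1⊕1⊕1⊕1⊕0⊕0⊕0⊕1⊕0⊕0⊕1⊕0 = 0
s16: b16⊕b17⊕b18⊕b19⊕b20⊕b21⊕b22⊕b23⊕b24⊕b25⊕b26⊕b27⊕b28⊕b29⊕b30⊕b31 = 1⊕1⊕1⊕0⊕1⊕0⊕0⊕0⊕0⊕0⊕0⊕1⊕0⊕0⊕1⊕0 = 0
Syndrome (s16...s1) = 00000 → position 0 (no error).
No correction needed.
Data bits at positions 3,5,6,7,9,10,11,12,13,14,15,17,18,19,20,21,22,23,24,25,26,27,28,29,30,31: 00110101111110100000010010

00110101111110100000010010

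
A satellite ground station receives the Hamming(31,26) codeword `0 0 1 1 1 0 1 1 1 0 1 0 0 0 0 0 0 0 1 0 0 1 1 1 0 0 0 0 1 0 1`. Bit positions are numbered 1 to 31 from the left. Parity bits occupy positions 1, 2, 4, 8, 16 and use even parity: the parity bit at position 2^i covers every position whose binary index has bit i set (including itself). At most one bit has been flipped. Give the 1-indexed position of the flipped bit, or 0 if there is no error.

s1: b1⊕b3⊕b5⊕b7⊕b9⊕b11⊕b13⊕b15⊕b17⊕b19⊕b21⊕b23⊕b25⊕b27⊕b29⊕b31 = 0⊕1⊕1⊕1⊕1⊕1⊕0⊕0⊕0⊕1⊕0⊕1⊕0⊕0⊕1⊕1 = 1
s2: b2⊕b3⊕b6⊕b7⊕b10⊕b11⊕b14⊕b15⊕b18⊕b19⊕b22⊕b23⊕b26⊕b27⊕b30⊕b31 = 0⊕1⊕0⊕1⊕0⊕1⊕0⊕0⊕0⊕1⊕1⊕1⊕0⊕0⊕0⊕1 = 1
s4: b4⊕b5⊕b6⊕b7⊕b12⊕b13⊕b14⊕b15⊕b20⊕b21⊕b22⊕b23⊕b28⊕b29⊕b30⊕b31 = 1⊕1⊕0⊕1⊕0⊕0⊕0⊕0⊕0⊕0⊕1⊕1⊕0⊕1⊕0⊕1 = 1
s8: b8⊕b9⊕b10⊕b11⊕b12⊕b13⊕b14⊕b15⊕b24⊕b25⊕b26⊕b27⊕b28⊕b29⊕b30⊕b31 = 1⊕1⊕0⊕1⊕0⊕0⊕0⊕0⊕1⊕0⊕0⊕0⊕0⊕1⊕0⊕1 = 0
s16: b16⊕b17⊕b18⊕b19⊕b20⊕b21⊕b22⊕b23⊕b24⊕b25⊕b26⊕b27⊕b28⊕b29⊕b30⊕b31 = 0⊕0⊕0⊕1⊕0⊕0⊕1⊕1⊕1⊕0⊕0⊕0⊕0⊕1⊕0⊕1 = 0
Syndrome (s16...s1) = 00111 → position 7.

7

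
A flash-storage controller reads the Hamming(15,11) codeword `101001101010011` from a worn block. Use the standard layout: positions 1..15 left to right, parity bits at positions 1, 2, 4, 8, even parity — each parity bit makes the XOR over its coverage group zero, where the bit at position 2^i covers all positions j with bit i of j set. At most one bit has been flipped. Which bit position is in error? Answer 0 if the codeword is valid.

s1: b1⊕b3⊕b5⊕b7⊕b9⊕b11⊕b13⊕b15 = 1⊕1⊕0⊕1⊕1⊕1⊕0⊕1 = 0
s2: b2⊕b3⊕b6⊕b7⊕b10⊕b11⊕b14⊕b15 = 0⊕1⊕1⊕1⊕0⊕1⊕1⊕1 = 0
s4: b4⊕b5⊕b6⊕b7⊕b12⊕b13⊕b14⊕b15 = 0⊕0⊕1⊕1⊕0⊕0⊕1⊕1 = 0
s8: b8⊕b9⊕b10⊕b11⊕b12⊕b13⊕b14⊕b15 = 0⊕1⊕0⊕1⊕0⊕0⊕1⊕1 = 0
Syndrome (s8...s1) = 0000 → position 0 (no error).

0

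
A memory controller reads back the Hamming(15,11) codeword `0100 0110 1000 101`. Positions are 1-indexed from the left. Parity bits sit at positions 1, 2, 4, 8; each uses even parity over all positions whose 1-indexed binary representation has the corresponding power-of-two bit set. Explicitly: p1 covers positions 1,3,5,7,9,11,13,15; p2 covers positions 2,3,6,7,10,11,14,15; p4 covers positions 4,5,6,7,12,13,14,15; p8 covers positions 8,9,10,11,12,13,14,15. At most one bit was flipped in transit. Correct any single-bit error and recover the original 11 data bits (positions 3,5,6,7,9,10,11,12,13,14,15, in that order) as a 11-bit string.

s1: b1⊕b3⊕b5⊕b7⊕b9⊕b11⊕b13⊕b15 = 0⊕0⊕0⊕1⊕1⊕0⊕1⊕1 = 0
s2: b2⊕b3⊕b6⊕b7⊕b10⊕b11⊕b14⊕b15 = 1⊕0⊕1⊕1⊕0⊕0⊕0⊕1 = 0
s4: b4⊕b5⊕b6⊕b7⊕b12⊕b13⊕b14⊕b15 = 0⊕0⊕1⊕1⊕0⊕1⊕0⊕1 = 0
s8: b8⊕b9⊕b10⊕b11⊕b12⊕b13⊕b14⊕b15 = 0⊕1⊕0⊕0⊕0⊕1⊕0⊕1 = 1
Syndrome (s8...s1) = 1000 → position 8.
Flip bit 8: corrected codeword = 010001111000101
Data bits at positions 3,5,6,7,9,10,11,12,13,14,15: 00111000101

00111000101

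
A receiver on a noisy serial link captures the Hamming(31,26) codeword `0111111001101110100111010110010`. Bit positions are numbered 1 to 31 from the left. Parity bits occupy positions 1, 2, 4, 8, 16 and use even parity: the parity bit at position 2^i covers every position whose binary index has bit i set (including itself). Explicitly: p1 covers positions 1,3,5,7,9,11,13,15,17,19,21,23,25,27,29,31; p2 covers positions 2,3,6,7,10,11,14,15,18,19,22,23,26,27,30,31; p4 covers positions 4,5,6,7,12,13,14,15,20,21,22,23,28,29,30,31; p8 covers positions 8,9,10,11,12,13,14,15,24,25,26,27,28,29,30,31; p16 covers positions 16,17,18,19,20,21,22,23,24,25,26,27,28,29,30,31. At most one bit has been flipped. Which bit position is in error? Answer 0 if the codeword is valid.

s1: b1⊕b3⊕b5⊕b7⊕b9⊕b11⊕b13⊕b15⊕b17⊕b19⊕b21⊕b23⊕b25⊕b27⊕b29⊕b31 = 0⊕1⊕1⊕1⊕0⊕1⊕1⊕1⊕1⊕0⊕1⊕0⊕0⊕1⊕0⊕0 = 1
s2: b2⊕b3⊕b6⊕b7⊕b10⊕b11⊕b14⊕b15⊕b18⊕b19⊕b22⊕b23⊕b26⊕b27⊕b30⊕b31 = 1⊕1⊕1⊕1⊕1⊕1⊕1⊕1⊕0⊕0⊕1⊕0⊕1⊕1⊕1⊕0 = 0
s4: b4⊕b5⊕b6⊕b7⊕b12⊕b13⊕b14⊕b15⊕b20⊕b21⊕b22⊕b23⊕b28⊕b29⊕b30⊕b31 = 1⊕1⊕1⊕1⊕0⊕1⊕1⊕1⊕1⊕1⊕1⊕0⊕0⊕0⊕1⊕0 = 1
s8: b8⊕b9⊕b10⊕b11⊕b12⊕b13⊕b14⊕b15⊕b24⊕b25⊕b26⊕b27⊕b28⊕b29⊕b30⊕b31 = 0⊕0⊕1⊕1⊕0⊕1⊕1⊕1⊕1⊕0⊕1⊕1⊕0⊕0⊕1⊕0 = 1
s16: b16⊕b17⊕b18⊕b19⊕b20⊕b21⊕b22⊕b23⊕b24⊕b25⊕b26⊕b27⊕b28⊕b29⊕b30⊕b31 = 0⊕1⊕0⊕0⊕1⊕1⊕1⊕0⊕1⊕0⊕1⊕1⊕0⊕0⊕1⊕0 = 0
Syndrome (s16...s1) = 01101 → position 13.

13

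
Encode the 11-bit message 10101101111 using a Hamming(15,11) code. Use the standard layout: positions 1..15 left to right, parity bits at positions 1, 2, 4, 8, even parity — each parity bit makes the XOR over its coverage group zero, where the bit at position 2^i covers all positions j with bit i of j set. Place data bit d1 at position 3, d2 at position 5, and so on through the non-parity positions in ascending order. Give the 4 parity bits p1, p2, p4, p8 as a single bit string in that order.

Place data bits at non-power-of-two positions: b3=1, b5=0, b6=1, b7=0, b9=1, b10=1, b11=0, b12=1, b13=1, b14=1, b15=1.
p1 = XOR of data positions {3,5,7,9,11,13,15} = 1⊕0⊕0⊕1⊕0⊕1⊕1 = 0
p2 = XOR of data positions {3,6,7,10,11,14,15} = 1⊕1⊕0⊕1⊕0⊕1⊕1 = 1
p4 = XOR of data positions {5,6,7,12,13,14,15} = 0⊕1⊕0⊕1⊕1⊕1⊕1 = 1
p8 = XOR of data positions {9,10,11,12,13,14,15} = 1⊕1⊕0⊕1⊕1⊕1⊕1 = 0
Parity bits p1,p2,p4,p8 = 0110

0110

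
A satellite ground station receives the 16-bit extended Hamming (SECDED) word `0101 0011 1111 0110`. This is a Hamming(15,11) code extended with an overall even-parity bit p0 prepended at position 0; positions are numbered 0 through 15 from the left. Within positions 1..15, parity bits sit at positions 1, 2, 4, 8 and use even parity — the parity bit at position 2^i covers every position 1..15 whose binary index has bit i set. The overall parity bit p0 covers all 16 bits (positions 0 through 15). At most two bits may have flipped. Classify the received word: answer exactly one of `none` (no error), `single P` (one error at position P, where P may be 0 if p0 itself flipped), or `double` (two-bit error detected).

s1: b1⊕b3⊕b5⊕b7⊕b9⊕b11⊕b13⊕b15 = 1⊕1⊕0⊕1⊕1⊕1⊕1⊕0 = 0
s2: b2⊕b3⊕b6⊕b7⊕b10⊕b11⊕b14⊕b15 = 0⊕1⊕1⊕1⊕1⊕1⊕1⊕0 = 0
s4: b4⊕b5⊕b6⊕b7⊕b12⊕b13⊕b14⊕b15 = 0⊕0⊕1⊕1⊕0⊕1⊕1⊕0 = 0
s8: b8⊕b9⊕b10⊕b11⊕b12⊕b13⊕b14⊕b15 = 1⊕1⊕1⊕1⊕0⊕1⊕1⊕0 = 0
Syndrome (s8...s1) = 0000 → position 0 (no error).
Overall parity (XOR of all 16 bits, including p0): 0⊕1⊕0⊕1⊕0⊕0⊕1⊕1⊕1⊕1⊕1⊕1⊕0⊕1⊕1⊕0 = 0
Overall=0, syndrome position=0 → no error.

none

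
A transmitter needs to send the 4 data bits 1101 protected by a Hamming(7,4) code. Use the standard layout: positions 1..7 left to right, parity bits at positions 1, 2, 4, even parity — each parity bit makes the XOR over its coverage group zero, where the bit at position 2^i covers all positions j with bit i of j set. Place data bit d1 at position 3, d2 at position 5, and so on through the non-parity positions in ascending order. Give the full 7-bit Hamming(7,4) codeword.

1010101

Place data bits at non-power-of-two positions: b3=1, b5=1, b6=0, b7=1.
p1 = XOR of data positions {3,5,7} = 1⊕1⊕1 = 1
p2 = XOR of data positions {3,6,7} = 1⊕0⊕1 = 0
p4 = XOR of data positions {5,6,7} = 1⊕0⊕1 = 0
Codeword b1..b7 = 1010101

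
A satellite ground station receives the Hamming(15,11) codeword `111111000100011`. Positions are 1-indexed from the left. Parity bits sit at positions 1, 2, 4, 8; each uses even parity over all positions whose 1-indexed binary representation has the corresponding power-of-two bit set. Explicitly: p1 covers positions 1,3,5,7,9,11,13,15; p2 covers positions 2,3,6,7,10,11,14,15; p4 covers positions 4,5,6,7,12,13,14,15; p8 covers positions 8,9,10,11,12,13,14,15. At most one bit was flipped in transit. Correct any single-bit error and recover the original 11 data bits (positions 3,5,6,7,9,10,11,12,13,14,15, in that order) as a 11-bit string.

11100101011

s1: b1⊕b3⊕b5⊕b7⊕b9⊕b11⊕b13⊕b15 = 1⊕1⊕1⊕0⊕0⊕0⊕0⊕1 = 0
s2: b2⊕b3⊕b6⊕b7⊕b10⊕b11⊕b14⊕b15 = 1⊕1⊕1⊕0⊕1⊕0⊕1⊕1 = 0
s4: b4⊕b5⊕b6⊕b7⊕b12⊕b13⊕b14⊕b15 = 1⊕1⊕1⊕0⊕0⊕0⊕1⊕1 = 1
s8: b8⊕b9⊕b10⊕b11⊕b12⊕b13⊕b14⊕b15 = 0⊕0⊕1⊕0⊕0⊕0⊕1⊕1 = 1
Syndrome (s8...s1) = 1100 → position 12.
Flip bit 12: corrected codeword = 111111000101011
Data bits at positions 3,5,6,7,9,10,11,12,13,14,15: 11100101011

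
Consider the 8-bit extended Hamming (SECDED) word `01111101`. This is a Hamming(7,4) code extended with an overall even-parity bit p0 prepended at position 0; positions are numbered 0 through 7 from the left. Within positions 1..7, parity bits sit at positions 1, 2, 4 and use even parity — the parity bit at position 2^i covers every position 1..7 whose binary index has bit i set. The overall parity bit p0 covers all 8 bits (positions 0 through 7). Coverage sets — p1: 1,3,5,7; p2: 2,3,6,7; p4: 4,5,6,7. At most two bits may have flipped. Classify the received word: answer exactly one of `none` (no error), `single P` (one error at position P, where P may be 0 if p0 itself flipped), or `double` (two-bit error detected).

s1: b1⊕b3⊕b5⊕b7 = 1⊕1⊕1⊕1 = 0
s2: b2⊕b3⊕b6⊕b7 = 1⊕1⊕0⊕1 = 1
s4: b4⊕b5⊕b6⊕b7 = 1⊕1⊕0⊕1 = 1
Syndrome (s4...s1) = 110 → position 6.
Overall parity (XOR of all 8 bits, including p0): 0⊕1⊕1⊕1⊕1⊕1⊕0⊕1 = 0
Overall=0, syndrome position=6 → double-bit error detected (uncorrectable).

double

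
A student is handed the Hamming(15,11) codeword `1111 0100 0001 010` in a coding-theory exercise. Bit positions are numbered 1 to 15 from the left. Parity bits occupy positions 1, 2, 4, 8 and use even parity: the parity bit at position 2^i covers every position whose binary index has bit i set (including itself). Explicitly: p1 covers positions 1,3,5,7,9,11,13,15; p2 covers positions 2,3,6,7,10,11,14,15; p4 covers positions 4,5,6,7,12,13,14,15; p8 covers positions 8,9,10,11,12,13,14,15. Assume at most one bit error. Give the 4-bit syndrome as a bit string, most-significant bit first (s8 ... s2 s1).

s1: b1⊕b3⊕b5⊕b7⊕b9⊕b11⊕b13⊕b15 = 1⊕1⊕0⊕0⊕0⊕0⊕0⊕0 = 0
s2: b2⊕b3⊕b6⊕b7⊕b10⊕b11⊕b14⊕b15 = 1⊕1⊕1⊕0⊕0⊕0⊕1⊕0 = 0
s4: b4⊕b5⊕b6⊕b7⊕b12⊕b13⊕b14⊕b15 = 1⊕0⊕1⊕0⊕1⊕0⊕1⊕0 = 0
s8: b8⊕b9⊕b10⊕b11⊕b12⊕b13⊕b14⊕b15 = 0⊕0⊕0⊕0⊕1⊕0⊕1⊕0 = 0
Syndrome (s8...s1) = 0000 → position 0 (no error).

0000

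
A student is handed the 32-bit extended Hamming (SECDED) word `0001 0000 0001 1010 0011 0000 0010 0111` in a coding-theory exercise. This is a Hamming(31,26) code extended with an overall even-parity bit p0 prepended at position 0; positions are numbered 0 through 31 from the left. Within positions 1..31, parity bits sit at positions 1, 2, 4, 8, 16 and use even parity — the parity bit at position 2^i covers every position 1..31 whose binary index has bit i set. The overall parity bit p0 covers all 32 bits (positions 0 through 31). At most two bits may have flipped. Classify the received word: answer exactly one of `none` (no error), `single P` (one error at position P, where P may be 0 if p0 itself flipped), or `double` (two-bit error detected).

double

s1: b1⊕b3⊕b5⊕b7⊕b9⊕b11⊕b13⊕b15⊕b17⊕b19⊕b21⊕b23⊕b25⊕b27⊕b29⊕b31 = 0⊕1⊕0⊕0⊕0⊕1⊕0⊕0⊕0⊕1⊕0⊕0⊕0⊕0⊕1⊕1 = 1
s2: b2⊕b3⊕b6⊕b7⊕b10⊕b11⊕b14⊕b15⊕b18⊕b19⊕b22⊕b23⊕b26⊕b27⊕b30⊕b31 = 0⊕1⊕0⊕0⊕0⊕1⊕1⊕0⊕1⊕1⊕0⊕0⊕1⊕0⊕1⊕1 = 0
s4: b4⊕b5⊕b6⊕b7⊕b12⊕b13⊕b14⊕b15⊕b20⊕b21⊕b22⊕b23⊕b28⊕b29⊕b30⊕b31 = 0⊕0⊕0⊕0⊕1⊕0⊕1⊕0⊕0⊕0⊕0⊕0⊕0⊕1⊕1⊕1 = 1
s8: b8⊕b9⊕b10⊕b11⊕b12⊕b13⊕b14⊕b15⊕b24⊕b25⊕b26⊕b27⊕b28⊕b29⊕b30⊕b31 = 0⊕0⊕0⊕1⊕1⊕0⊕1⊕0⊕0⊕0⊕1⊕0⊕0⊕1⊕1⊕1 = 1
s16: b16⊕b17⊕b18⊕b19⊕b20⊕b21⊕b22⊕b23⊕b24⊕b25⊕b26⊕b27⊕b28⊕b29⊕b30⊕b31 = 0⊕0⊕1⊕1⊕0⊕0⊕0⊕0⊕0⊕0⊕1⊕0⊕0⊕1⊕1⊕1 = 0
Syndrome (s16...s1) = 01101 → position 13.
Overall parity (XOR of all 32 bits, including p0): 0⊕0⊕0⊕1⊕0⊕0⊕0⊕0⊕0⊕0⊕0⊕1⊕1⊕0⊕1⊕0⊕0⊕0⊕1⊕1⊕0⊕0⊕0⊕0⊕0⊕0⊕1⊕0⊕0⊕1⊕1⊕1 = 0
Overall=0, syndrome position=13 → double-bit error detected (uncorrectable).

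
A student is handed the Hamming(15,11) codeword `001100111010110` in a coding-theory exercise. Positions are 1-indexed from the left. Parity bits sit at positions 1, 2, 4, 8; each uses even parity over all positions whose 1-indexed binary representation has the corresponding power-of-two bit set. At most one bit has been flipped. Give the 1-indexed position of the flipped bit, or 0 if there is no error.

s1: b1⊕b3⊕b5⊕b7⊕b9⊕b11⊕b13⊕b15 = 0⊕1⊕0⊕1⊕1⊕1⊕1⊕0 = 1
s2: b2⊕b3⊕b6⊕b7⊕b10⊕b11⊕b14⊕b15 = 0⊕1⊕0⊕1⊕0⊕1⊕1⊕0 = 0
s4: b4⊕b5⊕b6⊕b7⊕b12⊕b13⊕b14⊕b15 = 1⊕0⊕0⊕1⊕0⊕1⊕1⊕0 = 0
s8: b8⊕b9⊕b10⊕b11⊕b12⊕b13⊕b14⊕b15 = 1⊕1⊕0⊕1⊕0⊕1⊕1⊕0 = 1
Syndrome (s8...s1) = 1001 → position 9.

9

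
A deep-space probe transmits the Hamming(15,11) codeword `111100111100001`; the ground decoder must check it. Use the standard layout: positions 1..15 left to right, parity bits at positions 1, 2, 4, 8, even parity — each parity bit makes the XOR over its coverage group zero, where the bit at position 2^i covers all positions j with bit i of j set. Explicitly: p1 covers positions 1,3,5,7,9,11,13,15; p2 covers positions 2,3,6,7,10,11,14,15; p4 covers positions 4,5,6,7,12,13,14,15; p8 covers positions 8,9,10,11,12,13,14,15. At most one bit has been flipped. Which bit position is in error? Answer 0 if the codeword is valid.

7

s1: b1⊕b3⊕b5⊕b7⊕b9⊕b11⊕b13⊕b15 = 1⊕1⊕0⊕1⊕1⊕0⊕0⊕1 = 1
s2: b2⊕b3⊕b6⊕b7⊕b10⊕b11⊕b14⊕b15 = 1⊕1⊕0⊕1⊕1⊕0⊕0⊕1 = 1
s4: b4⊕b5⊕b6⊕b7⊕b12⊕b13⊕b14⊕b15 = 1⊕0⊕0⊕1⊕0⊕0⊕0⊕1 = 1
s8: b8⊕b9⊕b10⊕b11⊕b12⊕b13⊕b14⊕b15 = 1⊕1⊕1⊕0⊕0⊕0⊕0⊕1 = 0
Syndrome (s8...s1) = 0111 → position 7.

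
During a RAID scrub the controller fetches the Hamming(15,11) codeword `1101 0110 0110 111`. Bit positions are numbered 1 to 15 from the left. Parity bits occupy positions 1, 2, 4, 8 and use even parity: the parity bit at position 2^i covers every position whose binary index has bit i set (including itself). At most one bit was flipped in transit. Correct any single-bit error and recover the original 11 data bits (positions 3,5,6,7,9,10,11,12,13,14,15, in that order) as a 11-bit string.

s1: b1⊕b3⊕b5⊕b7⊕b9⊕b11⊕b13⊕b15 = 1⊕0⊕0⊕1⊕0⊕1⊕1⊕1 = 1
s2: b2⊕b3⊕b6⊕b7⊕b10⊕b11⊕b14⊕b15 = 1⊕0⊕1⊕1⊕1⊕1⊕1⊕1 = 1
s4: b4⊕b5⊕b6⊕b7⊕b12⊕b13⊕b14⊕b15 = 1⊕0⊕1⊕1⊕0⊕1⊕1⊕1 = 0
s8: b8⊕b9⊕b10⊕b11⊕b12⊕b13⊕b14⊕b15 = 0⊕0⊕1⊕1⊕0⊕1⊕1⊕1 = 1
Syndrome (s8...s1) = 1011 → position 11.
Flip bit 11: corrected codeword = 110101100100111
Data bits at positions 3,5,6,7,9,10,11,12,13,14,15: 00110100111

00110100111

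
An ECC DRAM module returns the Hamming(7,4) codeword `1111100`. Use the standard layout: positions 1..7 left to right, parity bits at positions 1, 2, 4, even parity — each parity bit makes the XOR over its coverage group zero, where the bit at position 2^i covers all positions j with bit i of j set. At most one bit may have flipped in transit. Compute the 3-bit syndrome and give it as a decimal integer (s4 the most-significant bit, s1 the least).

1

s1: b1⊕b3⊕b5⊕b7 = 1⊕1⊕1⊕0 = 1
s2: b2⊕b3⊕b6⊕b7 = 1⊕1⊕0⊕0 = 0
s4: b4⊕b5⊕b6⊕b7 = 1⊕1⊕0⊕0 = 0
Syndrome (s4...s1) = 001 → position 1.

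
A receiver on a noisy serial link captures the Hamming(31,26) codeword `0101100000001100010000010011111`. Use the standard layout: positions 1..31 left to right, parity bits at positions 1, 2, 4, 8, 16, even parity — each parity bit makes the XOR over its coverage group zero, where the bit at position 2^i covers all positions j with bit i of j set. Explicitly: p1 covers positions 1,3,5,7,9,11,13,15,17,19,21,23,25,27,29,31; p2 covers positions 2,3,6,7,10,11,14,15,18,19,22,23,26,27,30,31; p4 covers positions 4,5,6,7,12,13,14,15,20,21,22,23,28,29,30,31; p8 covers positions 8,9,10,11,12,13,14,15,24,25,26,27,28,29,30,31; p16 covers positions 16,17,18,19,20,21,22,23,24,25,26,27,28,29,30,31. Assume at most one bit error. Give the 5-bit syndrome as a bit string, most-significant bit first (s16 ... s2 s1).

s1: b1⊕b3⊕b5⊕b7⊕b9⊕b11⊕b13⊕b15⊕b17⊕b19⊕b21⊕b23⊕b25⊕b27⊕b29⊕b31 = 0⊕0⊕1⊕0⊕0⊕0⊕1⊕0⊕0⊕0⊕0⊕0⊕0⊕1⊕1⊕1 = 1
s2: b2⊕b3⊕b6⊕b7⊕b10⊕b11⊕b14⊕b15⊕b18⊕b19⊕b22⊕b23⊕b26⊕b27⊕b30⊕b31 = 1⊕0⊕0⊕0⊕0⊕0⊕1⊕0⊕1⊕0⊕0⊕0⊕0⊕1⊕1⊕1 = 0
s4: b4⊕b5⊕b6⊕b7⊕b12⊕b13⊕b14⊕b15⊕b20⊕b21⊕b22⊕b23⊕b28⊕b29⊕b30⊕b31 = 1⊕1⊕0⊕0⊕0⊕1⊕1⊕0⊕0⊕0⊕0⊕0⊕1⊕1⊕1⊕1 = 0
s8: b8⊕b9⊕b10⊕b11⊕b12⊕b13⊕b14⊕b15⊕b24⊕b25⊕b26⊕b27⊕b28⊕b29⊕b30⊕b31 = 0⊕0⊕0⊕0⊕0⊕1⊕1⊕0⊕1⊕0⊕0⊕1⊕1⊕1⊕1⊕1 = 0
s16: b16⊕b17⊕b18⊕b19⊕b20⊕b21⊕b22⊕b23⊕b24⊕b25⊕b26⊕b27⊕b28⊕b29⊕b30⊕b31 = 0⊕0⊕1⊕0⊕0⊕0⊕0⊕0⊕1⊕0⊕0⊕1⊕1⊕1⊕1⊕1 = 1
Syndrome (s16...s1) = 10001 → position 17.

10001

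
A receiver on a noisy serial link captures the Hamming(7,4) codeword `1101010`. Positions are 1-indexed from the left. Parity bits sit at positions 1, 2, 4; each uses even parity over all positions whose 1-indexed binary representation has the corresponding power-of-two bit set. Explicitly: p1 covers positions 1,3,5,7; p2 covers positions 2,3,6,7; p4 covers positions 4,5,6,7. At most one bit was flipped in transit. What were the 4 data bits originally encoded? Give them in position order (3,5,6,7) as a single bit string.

0010

s1: b1⊕b3⊕b5⊕b7 = 1⊕0⊕0⊕0 = 1
s2: b2⊕b3⊕b6⊕b7 = 1⊕0⊕1⊕0 = 0
s4: b4⊕b5⊕b6⊕b7 = 1⊕0⊕1⊕0 = 0
Syndrome (s4...s1) = 001 → position 1.
Flip bit 1: corrected codeword = 0101010
Data bits at positions 3,5,6,7: 0010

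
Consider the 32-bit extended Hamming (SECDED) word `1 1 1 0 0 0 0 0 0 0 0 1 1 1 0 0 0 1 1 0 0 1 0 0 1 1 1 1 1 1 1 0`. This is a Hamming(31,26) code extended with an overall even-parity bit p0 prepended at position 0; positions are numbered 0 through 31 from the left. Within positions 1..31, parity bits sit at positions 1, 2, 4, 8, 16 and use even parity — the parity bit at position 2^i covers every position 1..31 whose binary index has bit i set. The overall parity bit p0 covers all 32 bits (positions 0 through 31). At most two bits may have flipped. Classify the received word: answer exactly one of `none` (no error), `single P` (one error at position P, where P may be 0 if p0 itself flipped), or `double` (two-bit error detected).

none

s1: b1⊕b3⊕b5⊕b7⊕b9⊕b11⊕b13⊕b15⊕b17⊕b19⊕b21⊕b23⊕b25⊕b27⊕b29⊕b31 = 1⊕0⊕0⊕0⊕0⊕1⊕1⊕0⊕1⊕0⊕1⊕0⊕1⊕1⊕1⊕0 = 0
s2: b2⊕b3⊕b6⊕b7⊕b10⊕b11⊕b14⊕b15⊕b18⊕b19⊕b22⊕b23⊕b26⊕b27⊕b30⊕b31 = 1⊕0⊕0⊕0⊕0⊕1⊕0⊕0⊕1⊕0⊕0⊕0⊕1⊕1⊕1⊕0 = 0
s4: b4⊕b5⊕b6⊕b7⊕b12⊕b13⊕b14⊕b15⊕b20⊕b21⊕b22⊕b23⊕b28⊕b29⊕b30⊕b31 = 0⊕0⊕0⊕0⊕1⊕1⊕0⊕0⊕0⊕1⊕0⊕0⊕1⊕1⊕1⊕0 = 0
s8: b8⊕b9⊕b10⊕b11⊕b12⊕b13⊕b14⊕b15⊕b24⊕b25⊕b26⊕b27⊕b28⊕b29⊕b30⊕b31 = 0⊕0⊕0⊕1⊕1⊕1⊕0⊕0⊕1⊕1⊕1⊕1⊕1⊕1⊕1⊕0 = 0
s16: b16⊕b17⊕b18⊕b19⊕b20⊕b21⊕b22⊕b23⊕b24⊕b25⊕b26⊕b27⊕b28⊕b29⊕b30⊕b31 = 0⊕1⊕1⊕0⊕0⊕1⊕0⊕0⊕1⊕1⊕1⊕1⊕1⊕1⊕1⊕0 = 0
Syndrome (s16...s1) = 00000 → position 0 (no error).
Overall parity (XOR of all 32 bits, including p0): 1⊕1⊕1⊕0⊕0⊕0⊕0⊕0⊕0⊕0⊕0⊕1⊕1⊕1⊕0⊕0⊕0⊕1⊕1⊕0⊕0⊕1⊕0⊕0⊕1⊕1⊕1⊕1⊕1⊕1⊕1⊕0 = 0
Overall=0, syndrome position=0 → no error.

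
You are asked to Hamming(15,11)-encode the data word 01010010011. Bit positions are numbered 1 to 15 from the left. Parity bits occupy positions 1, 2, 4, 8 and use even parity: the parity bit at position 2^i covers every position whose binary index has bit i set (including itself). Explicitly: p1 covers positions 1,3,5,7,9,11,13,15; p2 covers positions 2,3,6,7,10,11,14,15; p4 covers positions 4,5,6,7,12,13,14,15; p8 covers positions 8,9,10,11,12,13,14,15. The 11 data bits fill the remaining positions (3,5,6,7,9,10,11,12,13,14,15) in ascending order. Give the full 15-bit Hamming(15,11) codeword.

000010110010011

Place data bits at non-power-of-two positions: b3=0, b5=1, b6=0, b7=1, b9=0, b10=0, b11=1, b12=0, b13=0, b14=1, b15=1.
p1 = XOR of data positions {3,5,7,9,11,13,15} = 0⊕1⊕1⊕0⊕1⊕0⊕1 = 0
p2 = XOR of data positions {3,6,7,10,11,14,15} = 0⊕0⊕1⊕0⊕1⊕1⊕1 = 0
p4 = XOR of data positions {5,6,7,12,13,14,15} = 1⊕0⊕1⊕0⊕0⊕1⊕1 = 0
p8 = XOR of data positions {9,10,11,12,13,14,15} = 0⊕0⊕1⊕0⊕0⊕1⊕1 = 1
Codeword b1..b15 = 000010110010011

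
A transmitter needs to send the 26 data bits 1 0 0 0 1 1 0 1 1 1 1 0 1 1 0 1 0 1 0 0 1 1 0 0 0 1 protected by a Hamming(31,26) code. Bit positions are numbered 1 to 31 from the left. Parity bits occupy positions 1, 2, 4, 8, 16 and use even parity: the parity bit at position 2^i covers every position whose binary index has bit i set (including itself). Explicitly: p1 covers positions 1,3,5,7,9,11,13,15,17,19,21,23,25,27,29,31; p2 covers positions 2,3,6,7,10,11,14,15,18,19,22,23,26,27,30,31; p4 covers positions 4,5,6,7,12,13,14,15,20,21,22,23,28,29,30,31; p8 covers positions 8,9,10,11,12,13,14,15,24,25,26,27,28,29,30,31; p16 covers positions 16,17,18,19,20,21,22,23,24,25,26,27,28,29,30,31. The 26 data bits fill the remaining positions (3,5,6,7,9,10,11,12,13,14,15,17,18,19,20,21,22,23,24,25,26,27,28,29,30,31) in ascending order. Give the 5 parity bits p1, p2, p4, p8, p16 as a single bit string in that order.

Place data bits at non-power-of-two positions: b3=1, b5=0, b6=0, b7=0, b9=1, b10=1, b11=0, b12=1, b13=1, b14=1, b15=1, b17=0, b18=1, b19=1, b20=0, b21=1, b22=0, b23=1, b24=0, b25=0, b26=1, b27=1, b28=0, b29=0, b30=0, b31=1.
p1 = XOR of data positions {3,5,7,9,11,13,15,17,19,21,23,25,27,29,31} = 1⊕0⊕0⊕1⊕0⊕1⊕1⊕0⊕1⊕1⊕1⊕0⊕1⊕0⊕1 = 1
p2 = XOR of data positions {3,6,7,10,11,14,15,18,19,22,23,26,27,30,31} = 1⊕0⊕0⊕1⊕0⊕1⊕1⊕1⊕1⊕0⊕1⊕1⊕1⊕0⊕1 = 0
p4 = XOR of data positions {5,6,7,12,13,14,15,20,21,22,23,28,29,30,31} = 0⊕0⊕0⊕1⊕1⊕1⊕1⊕0⊕1⊕0⊕1⊕0⊕0⊕0⊕1 = 1
p8 = XOR of data positions {9,10,11,12,13,14,15,24,25,26,27,28,29,30,31} = 1⊕1⊕0⊕1⊕1⊕1⊕1⊕0⊕0⊕1⊕1⊕0⊕0⊕0⊕1 = 1
p16 = XOR of data positions {17,18,19,20,21,22,23,24,25,26,27,28,29,30,31} = 0⊕1⊕1⊕0⊕1⊕0⊕1⊕0⊕0⊕1⊕1⊕0⊕0⊕0⊕1 = 1
Parity bits p1,p2,p4,p8,p16 = 10111

10111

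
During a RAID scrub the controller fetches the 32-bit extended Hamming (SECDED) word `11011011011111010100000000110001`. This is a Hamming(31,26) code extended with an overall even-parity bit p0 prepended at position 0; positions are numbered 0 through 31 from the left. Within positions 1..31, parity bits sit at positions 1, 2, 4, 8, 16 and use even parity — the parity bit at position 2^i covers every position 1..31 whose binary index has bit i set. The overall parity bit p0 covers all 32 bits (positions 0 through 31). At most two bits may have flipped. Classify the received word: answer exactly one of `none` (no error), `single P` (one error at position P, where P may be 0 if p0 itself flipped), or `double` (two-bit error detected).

s1: b1⊕b3⊕b5⊕b7⊕b9⊕b11⊕b13⊕b15⊕b17⊕b19⊕b21⊕b23⊕b25⊕b27⊕b29⊕b31 = 1⊕1⊕0⊕1⊕1⊕1⊕1⊕1⊕1⊕0⊕0⊕0⊕0⊕1⊕0⊕1 = 0
s2: b2⊕b3⊕b6⊕b7⊕b10⊕b11⊕b14⊕b15⊕b18⊕b19⊕b22⊕b23⊕b26⊕b27⊕b30⊕b31 = 0⊕1⊕1⊕1⊕1⊕1⊕0⊕1⊕0⊕0⊕0⊕0⊕1⊕1⊕0⊕1 = 1
s4: b4⊕b5⊕b6⊕b7⊕b12⊕b13⊕b14⊕b15⊕b20⊕b21⊕b22⊕b23⊕b28⊕b29⊕b30⊕b31 = 1⊕0⊕1⊕1⊕1⊕1⊕0⊕1⊕0⊕0⊕0⊕0⊕0⊕0⊕0⊕1 = 1
s8: b8⊕b9⊕b10⊕b11⊕b12⊕b13⊕b14⊕b15⊕b24⊕b25⊕b26⊕b27⊕b28⊕b29⊕b30⊕b31 = 0⊕1⊕1⊕1⊕1⊕1⊕0⊕1⊕0⊕0⊕1⊕1⊕0⊕0⊕0⊕1 = 1
s16: b16⊕b17⊕b18⊕b19⊕b20⊕b21⊕b22⊕b23⊕b24⊕b25⊕b26⊕b27⊕b28⊕b29⊕b30⊕b31 = 0⊕1⊕0⊕0⊕0⊕0⊕0⊕0⊕0⊕0⊕1⊕1⊕0⊕0⊕0⊕1 = 0
Syndrome (s16...s1) = 01110 → position 14.
Overall parity (XOR of all 32 bits, including p0): 1⊕1⊕0⊕1⊕1⊕0⊕1⊕1⊕0⊕1⊕1⊕1⊕1⊕1⊕0⊕1⊕0⊕1⊕0⊕0⊕0⊕0⊕0⊕0⊕0⊕0⊕1⊕1⊕0⊕0⊕0⊕1 = 0
Overall=0, syndrome position=14 → double-bit error detected (uncorrectable).

double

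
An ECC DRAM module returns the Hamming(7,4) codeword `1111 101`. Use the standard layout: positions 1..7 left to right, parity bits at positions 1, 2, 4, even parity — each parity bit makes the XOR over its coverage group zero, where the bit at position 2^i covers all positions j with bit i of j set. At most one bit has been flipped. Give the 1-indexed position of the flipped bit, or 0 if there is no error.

s1: b1⊕b3⊕b5⊕b7 = 1⊕1⊕1⊕1 = 0
s2: b2⊕b3⊕b6⊕b7 = 1⊕1⊕0⊕1 = 1
s4: b4⊕b5⊕b6⊕b7 = 1⊕1⊕0⊕1 = 1
Syndrome (s4...s1) = 110 → position 6.

6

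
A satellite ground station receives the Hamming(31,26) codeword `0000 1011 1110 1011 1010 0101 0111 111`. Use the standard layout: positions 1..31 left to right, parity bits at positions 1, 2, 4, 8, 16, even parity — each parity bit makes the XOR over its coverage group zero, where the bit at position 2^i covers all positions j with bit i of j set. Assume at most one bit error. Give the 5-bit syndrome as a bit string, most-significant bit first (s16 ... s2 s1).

11101

s1: b1⊕b3⊕b5⊕b7⊕b9⊕b11⊕b13⊕b15⊕b17⊕b19⊕b21⊕b23⊕b25⊕b27⊕b29⊕b31 = 0⊕0⊕1⊕1⊕1⊕1⊕1⊕1⊕1⊕1⊕0⊕0⊕0⊕1⊕1⊕1 = 1
s2: b2⊕b3⊕b6⊕b7⊕b10⊕b11⊕b14⊕b15⊕b18⊕b19⊕b22⊕b23⊕b26⊕b27⊕b30⊕b31 = 0⊕0⊕0⊕1⊕1⊕1⊕0⊕1⊕0⊕1⊕1⊕0⊕1⊕1⊕1⊕1 = 0
s4: b4⊕b5⊕b6⊕b7⊕b12⊕b13⊕b14⊕b15⊕b20⊕b21⊕b22⊕b23⊕b28⊕b29⊕b30⊕b31 = 0⊕1⊕0⊕1⊕0⊕1⊕0⊕1⊕0⊕0⊕1⊕0⊕1⊕1⊕1⊕1 = 1
s8: b8⊕b9⊕b10⊕b11⊕b12⊕b13⊕b14⊕b15⊕b24⊕b25⊕b26⊕b27⊕b28⊕b29⊕b30⊕b31 = 1⊕1⊕1⊕1⊕0⊕1⊕0⊕1⊕1⊕0⊕1⊕1⊕1⊕1⊕1⊕1 = 1
s16: b16⊕b17⊕b18⊕b19⊕b20⊕b21⊕b22⊕b23⊕b24⊕b25⊕b26⊕b27⊕b28⊕b29⊕b30⊕b31 = 1⊕1⊕0⊕1⊕0⊕0⊕1⊕0⊕1⊕0⊕1⊕1⊕1⊕1⊕1⊕1 = 1
Syndrome (s16...s1) = 11101 → position 29.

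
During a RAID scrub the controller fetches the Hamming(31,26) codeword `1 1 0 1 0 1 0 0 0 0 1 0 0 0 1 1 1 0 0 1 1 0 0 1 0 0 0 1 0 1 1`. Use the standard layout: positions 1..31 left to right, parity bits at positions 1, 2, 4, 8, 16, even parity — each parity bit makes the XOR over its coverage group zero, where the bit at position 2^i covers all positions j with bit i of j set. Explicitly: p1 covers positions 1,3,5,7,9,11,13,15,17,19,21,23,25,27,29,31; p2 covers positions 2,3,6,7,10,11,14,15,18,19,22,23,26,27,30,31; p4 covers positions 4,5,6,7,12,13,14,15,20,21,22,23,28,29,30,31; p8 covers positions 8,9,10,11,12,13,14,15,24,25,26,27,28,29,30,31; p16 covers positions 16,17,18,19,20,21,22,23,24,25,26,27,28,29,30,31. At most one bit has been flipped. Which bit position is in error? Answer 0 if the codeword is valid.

s1: b1⊕b3⊕b5⊕b7⊕b9⊕b11⊕b13⊕b15⊕b17⊕b19⊕b21⊕b23⊕b25⊕b27⊕b29⊕b31 = 1⊕0⊕0⊕0⊕0⊕1⊕0⊕1⊕1⊕0⊕1⊕0⊕0⊕0⊕0⊕1 = 0
s2: b2⊕b3⊕b6⊕b7⊕b10⊕b11⊕b14⊕b15⊕b18⊕b19⊕b22⊕b23⊕b26⊕b27⊕b30⊕b31 = 1⊕0⊕1⊕0⊕0⊕1⊕0⊕1⊕0⊕0⊕0⊕0⊕0⊕0⊕1⊕1 = 0
s4: b4⊕b5⊕b6⊕b7⊕b12⊕b13⊕b14⊕b15⊕b20⊕b21⊕b22⊕b23⊕b28⊕b29⊕b30⊕b31 = 1⊕0⊕1⊕0⊕0⊕0⊕0⊕1⊕1⊕1⊕0⊕0⊕1⊕0⊕1⊕1 = 0
s8: b8⊕b9⊕b10⊕b11⊕b12⊕b13⊕b14⊕b15⊕b24⊕b25⊕b26⊕b27⊕b28⊕b29⊕b30⊕b31 = 0⊕0⊕0⊕1⊕0⊕0⊕0⊕1⊕1⊕0⊕0⊕0⊕1⊕0⊕1⊕1 = 0
s16: b16⊕b17⊕b18⊕b19⊕b20⊕b21⊕b22⊕b23⊕b24⊕b25⊕b26⊕b27⊕b28⊕b29⊕b30⊕b31 = 1⊕1⊕0⊕0⊕1⊕1⊕0⊕0⊕1⊕0⊕0⊕0⊕1⊕0⊕1⊕1 = 0
Syndrome (s16...s1) = 00000 → position 0 (no error).

0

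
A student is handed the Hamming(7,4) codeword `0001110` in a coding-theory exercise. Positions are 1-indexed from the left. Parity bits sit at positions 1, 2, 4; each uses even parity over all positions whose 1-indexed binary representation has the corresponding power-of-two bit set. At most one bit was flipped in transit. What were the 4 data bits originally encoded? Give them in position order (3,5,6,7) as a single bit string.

0111

s1: b1⊕b3⊕b5⊕b7 = 0⊕0⊕1⊕0 = 1
s2: b2⊕b3⊕b6⊕b7 = 0⊕0⊕1⊕0 = 1
s4: b4⊕b5⊕b6⊕b7 = 1⊕1⊕1⊕0 = 1
Syndrome (s4...s1) = 111 → position 7.
Flip bit 7: corrected codeword = 0001111
Data bits at positions 3,5,6,7: 0111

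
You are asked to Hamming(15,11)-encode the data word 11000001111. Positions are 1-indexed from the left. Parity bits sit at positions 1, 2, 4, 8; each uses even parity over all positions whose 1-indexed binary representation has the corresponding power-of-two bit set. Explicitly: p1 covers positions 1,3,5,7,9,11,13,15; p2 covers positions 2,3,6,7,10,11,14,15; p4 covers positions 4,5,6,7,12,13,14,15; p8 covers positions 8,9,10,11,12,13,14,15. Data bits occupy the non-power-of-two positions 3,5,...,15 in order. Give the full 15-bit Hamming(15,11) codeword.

011110000001111

Place data bits at non-power-of-two positions: b3=1, b5=1, b6=0, b7=0, b9=0, b10=0, b11=0, b12=1, b13=1, b14=1, b15=1.
p1 = XOR of data positions {3,5,7,9,11,13,15} = 1⊕1⊕0⊕0⊕0⊕1⊕1 = 0
p2 = XOR of data positions {3,6,7,10,11,14,15} = 1⊕0⊕0⊕0⊕0⊕1⊕1 = 1
p4 = XOR of data positions {5,6,7,12,13,14,15} = 1⊕0⊕0⊕1⊕1⊕1⊕1 = 1
p8 = XOR of data positions {9,10,11,12,13,14,15} = 0⊕0⊕0⊕1⊕1⊕1⊕1 = 0
Codeword b1..b15 = 011110000001111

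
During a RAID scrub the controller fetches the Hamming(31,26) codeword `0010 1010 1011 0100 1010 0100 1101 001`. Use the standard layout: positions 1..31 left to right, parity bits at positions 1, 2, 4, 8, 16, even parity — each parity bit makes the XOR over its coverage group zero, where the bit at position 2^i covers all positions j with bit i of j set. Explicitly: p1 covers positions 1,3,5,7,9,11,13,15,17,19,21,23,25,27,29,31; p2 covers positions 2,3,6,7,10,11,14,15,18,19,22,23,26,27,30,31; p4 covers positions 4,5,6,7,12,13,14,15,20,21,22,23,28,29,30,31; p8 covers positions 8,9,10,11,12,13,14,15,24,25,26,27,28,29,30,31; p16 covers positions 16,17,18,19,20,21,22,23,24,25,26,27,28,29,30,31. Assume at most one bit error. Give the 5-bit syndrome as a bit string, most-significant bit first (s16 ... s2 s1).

s1: b1⊕b3⊕b5⊕b7⊕b9⊕b11⊕b13⊕b15⊕b17⊕b19⊕b21⊕b23⊕b25⊕b27⊕b29⊕b31 = 0⊕1⊕1⊕1⊕1⊕1⊕0⊕0⊕1⊕1⊕0⊕0⊕1⊕0⊕0⊕1 = 1
s2: b2⊕b3⊕b6⊕b7⊕b10⊕b11⊕b14⊕b15⊕b18⊕b19⊕b22⊕b23⊕b26⊕b27⊕b30⊕b31 = 0⊕1⊕0⊕1⊕0⊕1⊕1⊕0⊕0⊕1⊕1⊕0⊕1⊕0⊕0⊕1 = 0
s4: b4⊕b5⊕b6⊕b7⊕b12⊕b13⊕b14⊕b15⊕b20⊕b21⊕b22⊕b23⊕b28⊕b29⊕b30⊕b31 = 0⊕1⊕0⊕1⊕1⊕0⊕1⊕0⊕0⊕0⊕1⊕0⊕1⊕0⊕0⊕1 = 1
s8: b8⊕b9⊕b10⊕b11⊕b12⊕b13⊕b14⊕b15⊕b24⊕b25⊕b26⊕b27⊕b28⊕b29⊕b30⊕b31 = 0⊕1⊕0⊕1⊕1⊕0⊕1⊕0⊕0⊕1⊕1⊕0⊕1⊕0⊕0⊕1 = 0
s16: b16⊕b17⊕b18⊕b19⊕b20⊕b21⊕b22⊕b23⊕b24⊕b25⊕b26⊕b27⊕b28⊕b29⊕b30⊕b31 = 0⊕1⊕0⊕1⊕0⊕0⊕1⊕0⊕0⊕1⊕1⊕0⊕1⊕0⊕0⊕1 = 1
Syndrome (s16...s1) = 10101 → position 21.

10101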